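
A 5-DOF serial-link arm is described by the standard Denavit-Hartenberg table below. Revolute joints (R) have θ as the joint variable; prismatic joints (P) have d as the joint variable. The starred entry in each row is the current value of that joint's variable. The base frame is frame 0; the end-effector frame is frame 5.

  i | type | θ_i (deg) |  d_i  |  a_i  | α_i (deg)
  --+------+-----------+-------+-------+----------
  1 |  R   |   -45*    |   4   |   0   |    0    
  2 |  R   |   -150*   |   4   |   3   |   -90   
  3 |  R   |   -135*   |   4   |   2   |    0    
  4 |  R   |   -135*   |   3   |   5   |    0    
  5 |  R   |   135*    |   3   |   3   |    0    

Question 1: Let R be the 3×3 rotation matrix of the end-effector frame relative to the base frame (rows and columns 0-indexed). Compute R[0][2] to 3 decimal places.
-0.259

End-effector z-axis (col 2 of R) = (-0.2588,-0.9659,0.0000)
R[0][2] = -0.2588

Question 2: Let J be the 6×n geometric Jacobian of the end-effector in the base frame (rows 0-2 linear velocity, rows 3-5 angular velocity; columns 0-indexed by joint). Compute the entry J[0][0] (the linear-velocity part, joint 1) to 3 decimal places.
axis z_0 = ẑ; lever o_n−o_0 = (-2.0709,-9.7979,6.5355)
cross product → J_v[:, 0] = (9.7979,-2.0709,0.0000)
J_ω[:, 0] = z_0
entry J[0][0] = 9.7979

9.798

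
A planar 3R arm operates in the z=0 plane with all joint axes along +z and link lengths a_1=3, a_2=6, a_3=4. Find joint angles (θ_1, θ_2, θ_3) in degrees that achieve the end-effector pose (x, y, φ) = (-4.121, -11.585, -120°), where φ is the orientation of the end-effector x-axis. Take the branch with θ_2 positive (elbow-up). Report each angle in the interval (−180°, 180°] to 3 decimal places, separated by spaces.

wrist centre = target − a_3·(cos φ, sin φ) = (-2.1210, -8.1209)
cos θ_2 = (70.4476−3²−6²)/(2·3·6) = 0.7069; θ_2 = 45.0185° (elbow-up)
β = atan2(-8.1209,-2.1210) = -104.6374°; ψ = atan2(4.2440,7.2413) = 30.3740°
θ_1 = β − ψ = -135.0114°
θ_3 = φ − θ_1 − θ_2 = -30.0071° (wrapped to (-180°,180°])

-135.011 45.018 -30.007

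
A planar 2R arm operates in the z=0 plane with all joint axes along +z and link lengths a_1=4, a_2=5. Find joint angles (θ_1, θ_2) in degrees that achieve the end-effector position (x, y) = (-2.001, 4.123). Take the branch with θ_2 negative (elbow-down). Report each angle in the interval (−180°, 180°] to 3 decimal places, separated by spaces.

cos θ_2 = (21.0031−4²−5²)/(2·4·5) = -0.4999; θ_2 = -119.9948° (elbow-down)
β = atan2(4.1230,-2.0010) = 115.8885°; ψ = atan2(-4.3304,1.5004) = -70.8897°
θ_1 = β − ψ = 186.7782°

-173.222 -119.995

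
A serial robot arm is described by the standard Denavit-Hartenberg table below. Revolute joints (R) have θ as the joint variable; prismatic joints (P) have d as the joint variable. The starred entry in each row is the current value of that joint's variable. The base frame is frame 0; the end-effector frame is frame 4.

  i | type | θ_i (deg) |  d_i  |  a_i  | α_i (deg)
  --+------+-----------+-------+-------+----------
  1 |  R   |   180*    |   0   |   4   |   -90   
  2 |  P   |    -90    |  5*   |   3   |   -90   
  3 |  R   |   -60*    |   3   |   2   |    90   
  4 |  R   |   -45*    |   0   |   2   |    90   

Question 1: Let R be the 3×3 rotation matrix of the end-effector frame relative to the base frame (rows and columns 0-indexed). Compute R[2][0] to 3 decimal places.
0.354

End-effector x-axis (col 0 of R) = (0.7071,-0.6124,0.3536)
R[2][0] = 0.3536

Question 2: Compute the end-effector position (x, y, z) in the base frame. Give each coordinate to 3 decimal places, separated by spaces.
after link 1: o_1 = (-4.0000, 0.0000, 0.0000)
after link 2: o_2 = (-4.0000, -5.0000, 3.0000)
after link 3: o_3 = (-7.0000, -6.7321, 4.0000)
after link 4: o_4 = (-5.5858, -7.9568, 4.7071)

-5.586 -7.957 4.707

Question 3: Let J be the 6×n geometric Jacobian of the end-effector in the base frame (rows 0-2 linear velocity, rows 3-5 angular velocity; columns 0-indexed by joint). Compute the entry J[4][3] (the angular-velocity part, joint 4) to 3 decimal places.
axis z_3 = (-0.0000,-0.5000,-0.8660); lever o_n−o_3 = (1.4142,-1.2247,0.7071)
cross product → J_v[:, 3] = (-1.4142,-1.2247,0.7071)
J_ω[:, 3] = z_3
entry J[4][3] = -0.5000

-0.500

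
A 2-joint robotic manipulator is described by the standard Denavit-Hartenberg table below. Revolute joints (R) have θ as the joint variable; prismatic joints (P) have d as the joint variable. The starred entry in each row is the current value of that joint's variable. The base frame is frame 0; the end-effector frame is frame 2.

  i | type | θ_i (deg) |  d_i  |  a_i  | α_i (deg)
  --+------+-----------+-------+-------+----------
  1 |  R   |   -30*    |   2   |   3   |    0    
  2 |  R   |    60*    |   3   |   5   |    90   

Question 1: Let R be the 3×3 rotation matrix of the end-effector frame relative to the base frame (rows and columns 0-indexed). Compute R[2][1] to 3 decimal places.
1.000

End-effector y-axis (col 1 of R) = (-0.0000,0.0000,1.0000)
R[2][1] = 1.0000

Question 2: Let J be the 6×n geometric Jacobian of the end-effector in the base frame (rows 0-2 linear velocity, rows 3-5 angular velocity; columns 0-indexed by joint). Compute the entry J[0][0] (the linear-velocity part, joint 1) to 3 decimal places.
-1.000

axis z_0 = ẑ; lever o_n−o_0 = (6.9282,1.0000,5.0000)
cross product → J_v[:, 0] = (-1.0000,6.9282,0.0000)
J_ω[:, 0] = z_0
entry J[0][0] = -1.0000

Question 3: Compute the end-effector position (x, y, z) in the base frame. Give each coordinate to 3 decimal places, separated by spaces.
6.928 1.000 5.000

after link 1: o_1 = (2.5981, -1.5000, 2.0000)
after link 2: o_2 = (6.9282, 1.0000, 5.0000)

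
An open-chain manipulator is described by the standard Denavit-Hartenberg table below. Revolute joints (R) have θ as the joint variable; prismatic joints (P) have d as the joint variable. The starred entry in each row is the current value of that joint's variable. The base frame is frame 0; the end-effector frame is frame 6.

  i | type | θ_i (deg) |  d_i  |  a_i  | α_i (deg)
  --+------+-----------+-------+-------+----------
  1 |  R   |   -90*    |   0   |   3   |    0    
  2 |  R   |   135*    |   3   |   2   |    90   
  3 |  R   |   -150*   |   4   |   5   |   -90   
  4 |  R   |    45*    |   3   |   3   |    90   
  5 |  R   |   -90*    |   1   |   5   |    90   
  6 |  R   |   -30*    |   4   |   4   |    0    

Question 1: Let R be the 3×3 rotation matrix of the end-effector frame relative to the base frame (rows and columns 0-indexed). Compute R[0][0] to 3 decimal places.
-0.340

End-effector x-axis (col 0 of R) = (-0.3397,0.1603,0.9268)
R[0][0] = -0.3397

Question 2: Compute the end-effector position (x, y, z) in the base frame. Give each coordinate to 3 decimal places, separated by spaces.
after link 1: o_1 = (0.0000, -3.0000, 0.0000)
after link 2: o_2 = (1.4142, -1.5858, 3.0000)
after link 3: o_3 = (1.1808, -7.4761, 0.5000)
after link 4: o_4 = (-0.5576, -6.2145, -3.1587)
after link 5: o_5 = (-2.2584, -8.9152, 0.8178)
after link 6: o_6 = (0.1150, -8.5419, 5.9392)

0.115 -8.542 5.939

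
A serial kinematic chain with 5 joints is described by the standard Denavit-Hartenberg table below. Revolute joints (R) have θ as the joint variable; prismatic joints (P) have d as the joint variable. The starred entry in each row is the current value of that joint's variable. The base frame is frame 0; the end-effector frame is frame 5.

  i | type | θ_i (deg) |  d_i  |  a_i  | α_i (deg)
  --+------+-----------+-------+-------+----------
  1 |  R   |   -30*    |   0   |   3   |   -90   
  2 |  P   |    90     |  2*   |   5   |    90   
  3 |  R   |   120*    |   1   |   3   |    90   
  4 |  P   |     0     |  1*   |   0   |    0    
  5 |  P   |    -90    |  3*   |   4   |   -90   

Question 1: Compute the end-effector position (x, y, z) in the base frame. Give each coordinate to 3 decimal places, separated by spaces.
3.299 5.714 -6.964

after link 1: o_1 = (2.5981, -1.5000, 0.0000)
after link 2: o_2 = (3.5981, 0.2321, -5.0000)
after link 3: o_3 = (5.7631, 1.9821, -3.5000)
after link 4: o_4 = (6.0131, 2.4151, -4.3660)
after link 5: o_5 = (3.2990, 5.7141, -6.9641)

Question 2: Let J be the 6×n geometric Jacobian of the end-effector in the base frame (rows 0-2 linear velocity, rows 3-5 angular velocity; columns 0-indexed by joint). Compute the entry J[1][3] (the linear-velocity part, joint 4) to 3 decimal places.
prismatic axis z_3 = (0.2500,0.4330,-0.8660)
J_v[:, 3] = z_3; J_ω[:, 3] = (0,0,0)
entry J[1][3] = 0.4330

0.433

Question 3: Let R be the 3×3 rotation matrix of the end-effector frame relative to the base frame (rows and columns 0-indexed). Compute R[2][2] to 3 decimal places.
End-effector z-axis (col 2 of R) = (0.4330,0.7500,0.5000)
R[2][2] = 0.5000

0.500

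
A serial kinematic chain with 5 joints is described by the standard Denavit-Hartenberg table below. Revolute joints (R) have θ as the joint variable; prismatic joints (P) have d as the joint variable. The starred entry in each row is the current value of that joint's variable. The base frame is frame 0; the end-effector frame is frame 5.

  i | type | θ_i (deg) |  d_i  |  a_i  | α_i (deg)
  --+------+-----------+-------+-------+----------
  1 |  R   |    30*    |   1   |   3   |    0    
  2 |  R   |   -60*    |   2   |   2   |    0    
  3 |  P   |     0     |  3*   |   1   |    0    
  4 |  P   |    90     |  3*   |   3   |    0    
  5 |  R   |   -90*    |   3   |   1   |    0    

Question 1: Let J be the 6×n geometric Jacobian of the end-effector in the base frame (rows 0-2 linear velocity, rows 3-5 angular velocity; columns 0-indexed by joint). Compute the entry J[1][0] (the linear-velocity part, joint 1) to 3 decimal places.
axis z_0 = ẑ; lever o_n−o_0 = (7.5622,2.0981,12.0000)
cross product → J_v[:, 0] = (-2.0981,7.5622,0.0000)
J_ω[:, 0] = z_0
entry J[1][0] = 7.5622

7.562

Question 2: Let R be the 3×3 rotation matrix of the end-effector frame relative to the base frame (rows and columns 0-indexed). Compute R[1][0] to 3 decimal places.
End-effector x-axis (col 0 of R) = (0.8660,-0.5000,0.0000)
R[1][0] = -0.5000

-0.500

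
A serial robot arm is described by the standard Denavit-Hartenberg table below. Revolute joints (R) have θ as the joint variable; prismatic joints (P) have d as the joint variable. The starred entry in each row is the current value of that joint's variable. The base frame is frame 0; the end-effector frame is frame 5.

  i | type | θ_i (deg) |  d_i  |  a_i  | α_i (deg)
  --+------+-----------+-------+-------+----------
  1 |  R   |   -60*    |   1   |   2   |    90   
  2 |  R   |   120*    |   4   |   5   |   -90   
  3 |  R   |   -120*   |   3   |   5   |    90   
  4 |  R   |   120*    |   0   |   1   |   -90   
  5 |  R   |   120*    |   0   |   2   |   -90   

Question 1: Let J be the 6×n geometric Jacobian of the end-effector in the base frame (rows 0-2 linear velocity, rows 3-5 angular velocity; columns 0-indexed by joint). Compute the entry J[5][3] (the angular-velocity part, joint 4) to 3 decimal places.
axis z_3 = (0.6495,-0.1250,-0.7500); lever o_n−o_3 = (-1.1250,0.2165,1.2990)
cross product → J_v[:, 3] = (0.0000,0.0000,0.0000)
J_ω[:, 3] = z_3
entry J[5][3] = -0.7500

-0.750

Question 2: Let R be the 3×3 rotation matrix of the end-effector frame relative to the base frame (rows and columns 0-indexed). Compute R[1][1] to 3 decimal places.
-0.188

End-effector y-axis (col 1 of R) = (-0.7578,-0.1875,-0.6250)
R[1][1] = -0.1875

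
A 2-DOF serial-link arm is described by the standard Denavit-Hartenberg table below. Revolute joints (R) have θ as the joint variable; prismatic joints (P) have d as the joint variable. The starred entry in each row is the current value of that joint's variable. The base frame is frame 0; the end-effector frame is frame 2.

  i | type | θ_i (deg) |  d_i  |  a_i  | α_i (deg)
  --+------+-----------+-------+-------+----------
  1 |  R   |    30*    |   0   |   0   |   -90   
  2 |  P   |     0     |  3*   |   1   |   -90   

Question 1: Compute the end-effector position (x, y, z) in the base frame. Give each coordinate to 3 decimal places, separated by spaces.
after link 1: o_1 = (0.0000, 0.0000, 0.0000)
after link 2: o_2 = (-0.6340, 3.0981, 0.0000)

-0.634 3.098 0.000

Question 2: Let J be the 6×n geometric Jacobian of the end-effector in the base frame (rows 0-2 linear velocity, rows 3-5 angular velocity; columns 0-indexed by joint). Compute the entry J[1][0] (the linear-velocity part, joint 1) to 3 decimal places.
axis z_0 = ẑ; lever o_n−o_0 = (-0.6340,3.0981,0.0000)
cross product → J_v[:, 0] = (-3.0981,-0.6340,0.0000)
J_ω[:, 0] = z_0
entry J[1][0] = -0.6340

-0.634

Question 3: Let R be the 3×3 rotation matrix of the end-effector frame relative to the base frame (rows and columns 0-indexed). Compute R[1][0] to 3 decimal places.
End-effector x-axis (col 0 of R) = (0.8660,0.5000,0.0000)
R[1][0] = 0.5000

0.500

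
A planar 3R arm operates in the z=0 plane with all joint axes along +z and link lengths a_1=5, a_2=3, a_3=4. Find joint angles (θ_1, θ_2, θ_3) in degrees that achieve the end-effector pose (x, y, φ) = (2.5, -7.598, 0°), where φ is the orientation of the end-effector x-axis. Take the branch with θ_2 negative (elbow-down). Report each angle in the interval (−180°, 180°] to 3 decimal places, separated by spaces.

wrist centre = target − a_3·(cos φ, sin φ) = (-1.5000, -7.5980)
cos θ_2 = (59.9796−5²−3²)/(2·5·3) = 0.8660; θ_2 = -30.0044° (elbow-down)
β = atan2(-7.5980,-1.5000) = -101.1677°; ψ = atan2(-1.5002,7.5980) = -11.1693°
θ_1 = β − ψ = -89.9985°
θ_3 = φ − θ_1 − θ_2 = 120.0029° (wrapped to (-180°,180°])

-89.998 -30.004 120.003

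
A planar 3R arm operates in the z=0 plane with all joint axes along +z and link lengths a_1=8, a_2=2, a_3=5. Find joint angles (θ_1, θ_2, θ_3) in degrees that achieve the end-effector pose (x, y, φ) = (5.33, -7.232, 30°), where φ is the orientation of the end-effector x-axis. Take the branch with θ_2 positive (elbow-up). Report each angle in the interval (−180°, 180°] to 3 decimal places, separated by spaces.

-90.002 30.004 89.997

wrist centre = target − a_3·(cos φ, sin φ) = (0.9999, -9.7320)
cos θ_2 = (95.7116−8²−2²)/(2·8·2) = 0.8660; θ_2 = 30.0045° (elbow-up)
β = atan2(-9.7320,0.9999) = -84.1340°; ψ = atan2(1.0001,9.7320) = 5.8676°
θ_1 = β − ψ = -90.0015°
θ_3 = φ − θ_1 − θ_2 = 89.9971° (wrapped to (-180°,180°])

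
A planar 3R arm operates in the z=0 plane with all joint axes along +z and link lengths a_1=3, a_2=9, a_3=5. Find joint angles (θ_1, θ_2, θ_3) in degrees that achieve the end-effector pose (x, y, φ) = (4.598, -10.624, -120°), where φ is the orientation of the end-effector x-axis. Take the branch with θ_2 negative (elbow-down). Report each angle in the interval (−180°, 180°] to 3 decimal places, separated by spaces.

wrist centre = target − a_3·(cos φ, sin φ) = (7.0980, -6.2939)
cos θ_2 = (89.9944−3²−9²)/(2·3·9) = -0.0001; θ_2 = -90.0059° (elbow-down)
β = atan2(-6.2939,7.0980) = -41.5637°; ψ = atan2(-9.0000,2.9991) = -71.5704°
θ_1 = β − ψ = 30.0066°
θ_3 = φ − θ_1 − θ_2 = -60.0007° (wrapped to (-180°,180°])

30.007 -90.006 -60.001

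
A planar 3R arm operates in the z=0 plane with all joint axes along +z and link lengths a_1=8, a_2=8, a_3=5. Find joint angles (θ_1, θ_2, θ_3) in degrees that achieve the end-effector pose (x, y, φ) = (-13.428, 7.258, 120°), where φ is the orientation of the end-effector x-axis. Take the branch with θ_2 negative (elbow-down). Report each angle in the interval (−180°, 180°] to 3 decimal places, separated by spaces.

-149.997 -90.003 0.000

wrist centre = target − a_3·(cos φ, sin φ) = (-10.9280, 2.9279)
cos θ_2 = (127.9936−8²−8²)/(2·8·8) = -0.0000; θ_2 = -90.0029° (elbow-down)
β = atan2(2.9279,-10.9280) = 165.0013°; ψ = atan2(-8.0000,7.9996) = -45.0014°
θ_1 = β − ψ = 210.0028°
θ_3 = φ − θ_1 − θ_2 = 0.0001° (wrapped to (-180°,180°])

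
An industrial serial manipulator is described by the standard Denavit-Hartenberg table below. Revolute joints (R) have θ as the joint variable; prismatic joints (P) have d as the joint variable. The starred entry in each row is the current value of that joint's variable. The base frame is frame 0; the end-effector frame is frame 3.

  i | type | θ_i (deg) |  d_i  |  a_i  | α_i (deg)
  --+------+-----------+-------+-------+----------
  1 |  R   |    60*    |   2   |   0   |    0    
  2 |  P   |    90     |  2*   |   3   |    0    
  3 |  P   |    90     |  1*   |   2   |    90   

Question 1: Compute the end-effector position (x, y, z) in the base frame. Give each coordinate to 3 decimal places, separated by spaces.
-3.598 -0.232 5.000

after link 1: o_1 = (0.0000, 0.0000, 2.0000)
after link 2: o_2 = (-2.5981, 1.5000, 4.0000)
after link 3: o_3 = (-3.5981, -0.2321, 5.0000)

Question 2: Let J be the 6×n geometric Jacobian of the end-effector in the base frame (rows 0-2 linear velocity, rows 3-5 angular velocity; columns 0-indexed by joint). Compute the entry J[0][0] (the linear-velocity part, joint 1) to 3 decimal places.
axis z_0 = ẑ; lever o_n−o_0 = (-3.5981,-0.2321,5.0000)
cross product → J_v[:, 0] = (0.2321,-3.5981,0.0000)
J_ω[:, 0] = z_0
entry J[0][0] = 0.2321

0.232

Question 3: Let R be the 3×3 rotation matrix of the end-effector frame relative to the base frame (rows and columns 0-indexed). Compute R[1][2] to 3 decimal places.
0.500

End-effector z-axis (col 2 of R) = (-0.8660,0.5000,0.0000)
R[1][2] = 0.5000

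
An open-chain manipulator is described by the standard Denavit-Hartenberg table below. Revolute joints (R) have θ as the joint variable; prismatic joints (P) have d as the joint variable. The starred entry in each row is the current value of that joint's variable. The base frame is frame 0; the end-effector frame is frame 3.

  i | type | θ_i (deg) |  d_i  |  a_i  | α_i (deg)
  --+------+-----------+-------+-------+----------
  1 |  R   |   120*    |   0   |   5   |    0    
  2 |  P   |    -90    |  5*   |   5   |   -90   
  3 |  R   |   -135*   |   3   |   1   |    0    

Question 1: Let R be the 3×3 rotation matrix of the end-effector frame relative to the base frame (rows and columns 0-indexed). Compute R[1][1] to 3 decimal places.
0.354

End-effector y-axis (col 1 of R) = (0.6124,0.3536,0.7071)
R[1][1] = 0.3536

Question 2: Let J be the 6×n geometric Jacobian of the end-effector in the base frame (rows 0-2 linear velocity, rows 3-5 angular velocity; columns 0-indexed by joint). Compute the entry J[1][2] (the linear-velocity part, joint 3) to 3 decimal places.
axis z_2 = (-0.5000,0.8660,0.0000); lever o_n−o_2 = (-2.1124,2.2445,0.7071)
cross product → J_v[:, 2] = (0.6124,0.3536,0.7071)
J_ω[:, 2] = z_2
entry J[1][2] = 0.3536

0.354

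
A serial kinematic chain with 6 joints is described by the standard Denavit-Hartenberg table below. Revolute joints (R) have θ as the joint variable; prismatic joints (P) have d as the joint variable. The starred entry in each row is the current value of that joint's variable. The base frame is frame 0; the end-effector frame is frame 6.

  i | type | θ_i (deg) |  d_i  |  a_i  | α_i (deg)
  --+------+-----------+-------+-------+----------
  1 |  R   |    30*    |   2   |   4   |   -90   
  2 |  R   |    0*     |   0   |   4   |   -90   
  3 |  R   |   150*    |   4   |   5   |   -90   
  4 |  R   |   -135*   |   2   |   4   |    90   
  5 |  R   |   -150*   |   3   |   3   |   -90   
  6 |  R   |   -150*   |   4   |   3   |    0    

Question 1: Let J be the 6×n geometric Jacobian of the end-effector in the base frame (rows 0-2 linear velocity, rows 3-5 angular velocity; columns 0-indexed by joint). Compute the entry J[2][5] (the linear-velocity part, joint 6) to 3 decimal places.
axis z_5 = (0.9268,-0.1268,-0.3536); lever o_n−o_5 = (3.9079,2.4386,-1.9445)
cross product → J_v[:, 5] = (1.1088,0.4205,2.7557)
J_ω[:, 5] = z_5
entry J[2][5] = 2.7557

2.756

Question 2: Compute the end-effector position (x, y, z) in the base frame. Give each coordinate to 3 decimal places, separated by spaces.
after link 1: o_1 = (3.4641, 2.0000, 2.0000)
after link 2: o_2 = (6.9282, 4.0000, 2.0000)
after link 3: o_3 = (4.4282, -0.3301, -2.0000)
after link 4: o_4 = (4.1104, 3.1194, -4.8284)
after link 5: o_5 = (5.5515, 2.6155, -0.8700)
after link 6: o_6 = (9.4594, 5.0541, -2.8145)

9.459 5.054 -2.815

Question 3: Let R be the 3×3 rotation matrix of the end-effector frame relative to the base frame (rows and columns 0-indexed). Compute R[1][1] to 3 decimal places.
0.140

End-effector y-axis (col 1 of R) = (0.3696,0.1402,0.9186)
R[1][1] = 0.1402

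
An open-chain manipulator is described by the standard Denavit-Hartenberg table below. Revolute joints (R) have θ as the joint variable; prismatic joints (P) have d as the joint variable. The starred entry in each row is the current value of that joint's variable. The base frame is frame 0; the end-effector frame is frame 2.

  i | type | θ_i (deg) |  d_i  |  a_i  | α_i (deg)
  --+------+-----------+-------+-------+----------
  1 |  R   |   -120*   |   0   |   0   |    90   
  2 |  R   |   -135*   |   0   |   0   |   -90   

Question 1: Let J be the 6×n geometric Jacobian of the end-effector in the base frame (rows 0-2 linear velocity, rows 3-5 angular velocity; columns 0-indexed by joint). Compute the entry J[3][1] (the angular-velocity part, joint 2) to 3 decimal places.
axis z_1 = (-0.8660,0.5000,0.0000); lever o_n−o_1 = (0.0000,0.0000,0.0000)
cross product → J_v[:, 1] = (0.0000,0.0000,-0.0000)
J_ω[:, 1] = z_1
entry J[3][1] = -0.8660

-0.866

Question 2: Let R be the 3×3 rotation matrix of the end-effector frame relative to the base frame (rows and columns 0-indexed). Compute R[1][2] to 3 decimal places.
-0.612

End-effector z-axis (col 2 of R) = (-0.3536,-0.6124,-0.7071)
R[1][2] = -0.6124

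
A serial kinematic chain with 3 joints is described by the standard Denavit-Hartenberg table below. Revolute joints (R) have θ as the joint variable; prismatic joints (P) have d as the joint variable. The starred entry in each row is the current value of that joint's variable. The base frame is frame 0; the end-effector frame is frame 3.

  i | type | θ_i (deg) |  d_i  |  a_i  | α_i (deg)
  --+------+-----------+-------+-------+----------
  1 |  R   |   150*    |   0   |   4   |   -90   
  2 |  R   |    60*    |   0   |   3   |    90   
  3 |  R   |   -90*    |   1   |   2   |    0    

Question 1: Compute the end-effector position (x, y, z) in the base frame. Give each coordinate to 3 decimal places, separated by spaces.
after link 1: o_1 = (-3.4641, 2.0000, 0.0000)
after link 2: o_2 = (-4.7631, 2.7500, -2.5981)
after link 3: o_3 = (-4.5131, 4.9151, -2.0981)

-4.513 4.915 -2.098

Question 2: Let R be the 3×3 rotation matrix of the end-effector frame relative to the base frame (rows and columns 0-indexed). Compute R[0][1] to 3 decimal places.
-0.433

End-effector y-axis (col 1 of R) = (-0.4330,0.2500,-0.8660)
R[0][1] = -0.4330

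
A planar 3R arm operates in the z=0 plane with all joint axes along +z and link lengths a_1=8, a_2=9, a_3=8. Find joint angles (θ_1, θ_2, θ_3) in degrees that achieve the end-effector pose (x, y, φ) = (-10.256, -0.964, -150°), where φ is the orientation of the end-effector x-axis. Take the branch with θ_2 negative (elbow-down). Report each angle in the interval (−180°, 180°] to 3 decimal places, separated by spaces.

wrist centre = target − a_3·(cos φ, sin φ) = (-3.3278, 3.0360)
cos θ_2 = (20.2915−8²−9²)/(2·8·9) = -0.8660; θ_2 = -150.0006° (elbow-down)
β = atan2(3.0360,-3.3278) = 137.6253°; ψ = atan2(-4.4999,0.2057) = -87.3825°
θ_1 = β − ψ = 225.0078°
θ_3 = φ − θ_1 − θ_2 = 134.9929° (wrapped to (-180°,180°])

-134.992 -150.001 134.993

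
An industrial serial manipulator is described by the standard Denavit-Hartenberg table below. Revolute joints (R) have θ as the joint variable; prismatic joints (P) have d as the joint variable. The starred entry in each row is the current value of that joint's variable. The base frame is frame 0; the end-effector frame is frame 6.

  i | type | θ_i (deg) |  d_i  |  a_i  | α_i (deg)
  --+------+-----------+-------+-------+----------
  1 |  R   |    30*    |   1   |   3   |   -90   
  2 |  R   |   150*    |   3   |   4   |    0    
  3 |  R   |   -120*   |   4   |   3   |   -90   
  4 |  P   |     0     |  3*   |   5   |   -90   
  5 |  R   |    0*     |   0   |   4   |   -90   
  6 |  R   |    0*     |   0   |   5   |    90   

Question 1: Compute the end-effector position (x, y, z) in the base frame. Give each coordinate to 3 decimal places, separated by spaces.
7.549 12.441 -12.098

after link 1: o_1 = (2.5981, 1.5000, 1.0000)
after link 2: o_2 = (-1.9019, 2.3660, -1.0000)
after link 3: o_3 = (-1.6519, 7.1292, -2.5000)
after link 4: o_4 = (0.7990, 8.5442, -7.5981)
after link 5: o_5 = (3.7990, 10.2763, -9.5981)
after link 6: o_6 = (7.5490, 12.4413, -12.0981)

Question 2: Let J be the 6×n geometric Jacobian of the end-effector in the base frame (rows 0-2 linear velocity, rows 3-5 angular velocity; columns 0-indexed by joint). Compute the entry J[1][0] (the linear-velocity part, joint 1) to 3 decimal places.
7.549

axis z_0 = ẑ; lever o_n−o_0 = (7.5490,12.4413,-12.0981)
cross product → J_v[:, 0] = (-12.4413,7.5490,0.0000)
J_ω[:, 0] = z_0
entry J[1][0] = 7.5490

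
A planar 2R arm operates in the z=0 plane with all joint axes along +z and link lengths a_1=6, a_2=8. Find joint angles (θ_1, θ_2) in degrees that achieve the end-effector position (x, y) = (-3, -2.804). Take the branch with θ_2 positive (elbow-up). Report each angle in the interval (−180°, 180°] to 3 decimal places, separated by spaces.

120.003 149.999

cos θ_2 = (16.8624−6²−8²)/(2·6·8) = -0.8660; θ_2 = 149.9990° (elbow-up)
β = atan2(-2.8040,-3.0000) = -136.9341°; ψ = atan2(4.0001,-0.9281) = 103.0630°
θ_1 = β − ψ = -239.9971°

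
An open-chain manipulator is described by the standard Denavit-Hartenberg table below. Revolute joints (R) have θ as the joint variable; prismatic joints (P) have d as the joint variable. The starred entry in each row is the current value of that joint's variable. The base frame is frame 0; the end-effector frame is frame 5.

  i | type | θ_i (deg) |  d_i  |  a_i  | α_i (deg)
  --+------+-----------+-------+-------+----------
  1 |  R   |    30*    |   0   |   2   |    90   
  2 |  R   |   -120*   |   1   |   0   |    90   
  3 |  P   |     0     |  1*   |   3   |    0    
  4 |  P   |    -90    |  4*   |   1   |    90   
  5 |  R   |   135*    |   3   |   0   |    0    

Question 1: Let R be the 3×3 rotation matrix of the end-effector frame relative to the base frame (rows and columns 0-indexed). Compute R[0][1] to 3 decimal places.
End-effector y-axis (col 1 of R) = (0.8839,-0.3062,-0.3536)
R[0][1] = 0.8839

0.884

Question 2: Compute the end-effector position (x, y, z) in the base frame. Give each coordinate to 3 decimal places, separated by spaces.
-2.018 -1.165 2.500

after link 1: o_1 = (1.7321, 1.0000, 0.0000)
after link 2: o_2 = (2.2321, 0.1340, 0.0000)
after link 3: o_3 = (0.1830, -1.0490, -2.0981)
after link 4: o_4 = (-3.3170, -1.9151, -0.0981)
after link 5: o_5 = (-2.0179, -1.1651, 2.5000)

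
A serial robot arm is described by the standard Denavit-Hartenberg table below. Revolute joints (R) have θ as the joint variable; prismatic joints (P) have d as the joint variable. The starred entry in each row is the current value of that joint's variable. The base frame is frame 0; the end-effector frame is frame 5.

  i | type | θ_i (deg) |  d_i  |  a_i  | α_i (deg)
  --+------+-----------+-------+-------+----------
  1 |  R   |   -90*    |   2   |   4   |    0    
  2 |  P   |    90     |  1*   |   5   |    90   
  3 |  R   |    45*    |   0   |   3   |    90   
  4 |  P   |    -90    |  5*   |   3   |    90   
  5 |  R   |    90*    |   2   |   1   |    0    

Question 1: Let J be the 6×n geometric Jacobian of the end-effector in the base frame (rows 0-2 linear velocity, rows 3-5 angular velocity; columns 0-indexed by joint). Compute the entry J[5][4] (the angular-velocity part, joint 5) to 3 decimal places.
axis z_4 = (-0.7071,0.0000,-0.7071); lever o_n−o_4 = (-0.7071,0.0000,-2.1213)
cross product → J_v[:, 4] = (-0.0000,-1.0000,0.0000)
J_ω[:, 4] = z_4
entry J[5][4] = -0.7071

-0.707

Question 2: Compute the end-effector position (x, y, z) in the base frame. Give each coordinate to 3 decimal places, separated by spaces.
after link 1: o_1 = (0.0000, -4.0000, 2.0000)
after link 2: o_2 = (5.0000, -4.0000, 3.0000)
after link 3: o_3 = (7.1213, -4.0000, 5.1213)
after link 4: o_4 = (10.6569, -1.0000, 1.5858)
after link 5: o_5 = (9.9497, -1.0000, -0.5355)

9.950 -1.000 -0.536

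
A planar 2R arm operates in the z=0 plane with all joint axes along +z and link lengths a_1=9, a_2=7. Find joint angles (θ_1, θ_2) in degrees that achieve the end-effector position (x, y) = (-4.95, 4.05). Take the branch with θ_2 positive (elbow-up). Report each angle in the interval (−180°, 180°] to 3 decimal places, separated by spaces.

cos θ_2 = (40.9050−9²−7²)/(2·9·7) = -0.7071; θ_2 = 134.9997° (elbow-up)
β = atan2(4.0500,-4.9500) = 140.7106°; ψ = atan2(4.9498,4.0503) = 50.7074°
θ_1 = β − ψ = 90.0032°

90.003 135.000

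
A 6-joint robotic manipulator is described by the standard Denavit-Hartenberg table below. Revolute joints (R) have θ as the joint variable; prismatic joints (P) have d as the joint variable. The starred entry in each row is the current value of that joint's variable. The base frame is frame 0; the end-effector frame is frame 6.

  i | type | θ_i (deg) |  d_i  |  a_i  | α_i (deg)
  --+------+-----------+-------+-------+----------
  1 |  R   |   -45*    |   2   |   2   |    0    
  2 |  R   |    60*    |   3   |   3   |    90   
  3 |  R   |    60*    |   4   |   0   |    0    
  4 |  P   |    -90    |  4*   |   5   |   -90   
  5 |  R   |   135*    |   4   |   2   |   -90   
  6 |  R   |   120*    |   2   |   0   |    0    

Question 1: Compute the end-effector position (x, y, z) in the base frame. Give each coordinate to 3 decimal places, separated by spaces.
after link 1: o_1 = (1.4142, -1.4142, 2.0000)
after link 2: o_2 = (4.3120, -0.6378, 5.0000)
after link 3: o_3 = (5.3473, -4.5015, 5.0000)
after link 4: o_4 = (10.5651, -7.2444, 2.5000)
after link 5: o_5 = (10.9479, -5.6778, 6.6712)
after link 6: o_6 = (10.1310, -7.3608, 7.3783)

10.131 -7.361 7.378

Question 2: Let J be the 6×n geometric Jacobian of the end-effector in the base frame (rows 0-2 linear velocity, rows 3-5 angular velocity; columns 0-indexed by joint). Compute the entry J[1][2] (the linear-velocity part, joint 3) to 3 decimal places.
-0.616

axis z_2 = (0.2588,-0.9659,0.0000); lever o_n−o_2 = (5.8190,-6.7230,2.3783)
cross product → J_v[:, 2] = (-2.2973,-0.6156,3.8806)
J_ω[:, 2] = z_2
entry J[1][2] = -0.6156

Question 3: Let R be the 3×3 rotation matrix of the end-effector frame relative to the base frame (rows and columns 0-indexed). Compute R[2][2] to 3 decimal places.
End-effector z-axis (col 2 of R) = (-0.4085,-0.8415,0.3536)
R[2][2] = 0.3536

0.354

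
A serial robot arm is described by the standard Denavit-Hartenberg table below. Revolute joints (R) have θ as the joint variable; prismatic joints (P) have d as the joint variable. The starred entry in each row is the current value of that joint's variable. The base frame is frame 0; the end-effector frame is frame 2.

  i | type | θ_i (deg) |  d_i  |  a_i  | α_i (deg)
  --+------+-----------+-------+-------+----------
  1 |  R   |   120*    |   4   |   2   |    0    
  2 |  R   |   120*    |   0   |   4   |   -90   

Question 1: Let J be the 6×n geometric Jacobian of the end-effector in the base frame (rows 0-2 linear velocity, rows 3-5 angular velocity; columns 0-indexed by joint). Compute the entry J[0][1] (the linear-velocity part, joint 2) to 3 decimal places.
3.464

axis z_1 = (0.0000,0.0000,1.0000); lever o_n−o_1 = (-2.0000,-3.4641,0.0000)
cross product → J_v[:, 1] = (3.4641,-2.0000,0.0000)
J_ω[:, 1] = z_1
entry J[0][1] = 3.4641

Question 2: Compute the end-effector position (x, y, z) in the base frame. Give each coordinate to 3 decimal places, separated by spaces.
after link 1: o_1 = (-1.0000, 1.7321, 4.0000)
after link 2: o_2 = (-3.0000, -1.7321, 4.0000)

-3.000 -1.732 4.000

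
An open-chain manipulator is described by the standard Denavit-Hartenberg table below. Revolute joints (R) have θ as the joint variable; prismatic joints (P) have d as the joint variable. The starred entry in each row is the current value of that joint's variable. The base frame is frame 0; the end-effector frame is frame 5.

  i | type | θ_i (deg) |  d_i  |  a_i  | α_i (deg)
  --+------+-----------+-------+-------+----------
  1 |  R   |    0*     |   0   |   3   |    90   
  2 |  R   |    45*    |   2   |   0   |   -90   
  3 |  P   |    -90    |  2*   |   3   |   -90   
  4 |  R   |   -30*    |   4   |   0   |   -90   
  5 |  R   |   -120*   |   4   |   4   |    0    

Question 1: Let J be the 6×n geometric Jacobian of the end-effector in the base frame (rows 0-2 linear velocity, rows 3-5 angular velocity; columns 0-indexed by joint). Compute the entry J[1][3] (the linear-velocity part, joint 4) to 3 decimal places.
4.464

axis z_3 = (0.7071,0.0000,0.7071); lever o_n−o_3 = (8.4345,-0.2679,2.1213)
cross product → J_v[:, 3] = (0.1895,4.4641,-0.1895)
J_ω[:, 3] = z_3
entry J[1][3] = 4.4641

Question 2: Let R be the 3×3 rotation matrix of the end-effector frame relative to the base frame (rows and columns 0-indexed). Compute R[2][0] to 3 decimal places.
End-effector x-axis (col 0 of R) = (0.7891,0.4330,0.4356)
R[2][0] = 0.4356

0.436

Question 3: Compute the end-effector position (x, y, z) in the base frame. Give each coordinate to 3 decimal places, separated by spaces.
after link 1: o_1 = (3.0000, 0.0000, 0.0000)
after link 2: o_2 = (3.0000, -2.0000, 0.0000)
after link 3: o_3 = (1.5858, -5.0000, 1.4142)
after link 4: o_4 = (4.4142, -5.0000, 4.2426)
after link 5: o_5 = (10.0203, -5.2679, 3.5355)

10.020 -5.268 3.536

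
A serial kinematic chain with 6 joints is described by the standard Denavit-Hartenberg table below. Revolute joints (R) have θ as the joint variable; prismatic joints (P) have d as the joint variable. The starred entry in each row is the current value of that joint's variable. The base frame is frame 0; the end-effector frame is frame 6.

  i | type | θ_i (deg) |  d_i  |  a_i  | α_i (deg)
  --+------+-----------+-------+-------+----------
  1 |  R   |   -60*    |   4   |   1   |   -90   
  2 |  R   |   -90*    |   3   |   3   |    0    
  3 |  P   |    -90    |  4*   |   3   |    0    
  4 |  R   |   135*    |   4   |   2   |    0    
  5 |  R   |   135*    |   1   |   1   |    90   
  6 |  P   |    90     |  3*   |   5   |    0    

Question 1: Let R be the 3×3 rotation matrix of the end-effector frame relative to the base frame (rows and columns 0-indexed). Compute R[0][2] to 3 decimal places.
0.500

End-effector z-axis (col 2 of R) = (0.5000,-0.8660,0.0000)
R[0][2] = 0.5000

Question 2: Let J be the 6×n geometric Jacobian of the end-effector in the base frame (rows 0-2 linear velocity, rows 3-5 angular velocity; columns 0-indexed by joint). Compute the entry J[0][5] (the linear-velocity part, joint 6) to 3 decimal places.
prismatic axis z_5 = (0.5000,-0.8660,0.0000)
J_v[:, 5] = z_5; J_ω[:, 5] = (0,0,0)
entry J[0][5] = 0.5000

0.500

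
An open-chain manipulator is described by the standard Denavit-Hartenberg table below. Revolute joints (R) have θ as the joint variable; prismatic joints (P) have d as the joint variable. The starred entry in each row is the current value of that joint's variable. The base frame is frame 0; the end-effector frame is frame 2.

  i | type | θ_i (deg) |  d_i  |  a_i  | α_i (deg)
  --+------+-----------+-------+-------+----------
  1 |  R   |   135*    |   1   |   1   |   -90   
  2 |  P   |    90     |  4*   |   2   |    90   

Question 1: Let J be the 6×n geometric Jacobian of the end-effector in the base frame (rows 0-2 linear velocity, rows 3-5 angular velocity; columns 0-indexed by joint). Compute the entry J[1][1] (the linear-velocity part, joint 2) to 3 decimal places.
-0.707

prismatic axis z_1 = (-0.7071,-0.7071,0.0000)
J_v[:, 1] = z_1; J_ω[:, 1] = (0,0,0)
entry J[1][1] = -0.7071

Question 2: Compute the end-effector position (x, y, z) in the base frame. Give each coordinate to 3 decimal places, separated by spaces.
-3.536 -2.121 -1.000

after link 1: o_1 = (-0.7071, 0.7071, 1.0000)
after link 2: o_2 = (-3.5355, -2.1213, -1.0000)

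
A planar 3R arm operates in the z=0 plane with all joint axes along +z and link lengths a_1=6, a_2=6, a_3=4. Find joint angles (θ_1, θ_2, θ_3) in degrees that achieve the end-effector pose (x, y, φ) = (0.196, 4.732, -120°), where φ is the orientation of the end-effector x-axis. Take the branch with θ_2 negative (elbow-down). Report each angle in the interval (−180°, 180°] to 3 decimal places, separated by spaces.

120.002 -90.001 -150.000

wrist centre = target − a_3·(cos φ, sin φ) = (2.1960, 8.1961)
cos θ_2 = (71.9985−6²−6²)/(2·6·6) = -0.0000; θ_2 = -90.0012° (elbow-down)
β = atan2(8.1961,2.1960) = 75.0009°; ψ = atan2(-6.0000,5.9999) = -45.0006°
θ_1 = β − ψ = 120.0015°
θ_3 = φ − θ_1 − θ_2 = -150.0003° (wrapped to (-180°,180°])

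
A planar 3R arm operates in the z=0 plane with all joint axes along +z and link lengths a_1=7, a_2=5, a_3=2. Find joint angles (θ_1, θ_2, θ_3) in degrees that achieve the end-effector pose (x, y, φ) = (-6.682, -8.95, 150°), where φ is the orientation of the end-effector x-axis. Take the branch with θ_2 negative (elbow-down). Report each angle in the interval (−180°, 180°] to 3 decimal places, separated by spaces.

wrist centre = target − a_3·(cos φ, sin φ) = (-4.9499, -9.9500)
cos θ_2 = (123.5045−7²−5²)/(2·7·5) = 0.7072; θ_2 = -44.9919° (elbow-down)
β = atan2(-9.9500,-4.9499) = -116.4495°; ψ = atan2(-3.5350,10.5360) = -18.5475°
θ_1 = β − ψ = -97.9020°
θ_3 = φ − θ_1 − θ_2 = -67.1061° (wrapped to (-180°,180°])

-97.902 -44.992 -67.106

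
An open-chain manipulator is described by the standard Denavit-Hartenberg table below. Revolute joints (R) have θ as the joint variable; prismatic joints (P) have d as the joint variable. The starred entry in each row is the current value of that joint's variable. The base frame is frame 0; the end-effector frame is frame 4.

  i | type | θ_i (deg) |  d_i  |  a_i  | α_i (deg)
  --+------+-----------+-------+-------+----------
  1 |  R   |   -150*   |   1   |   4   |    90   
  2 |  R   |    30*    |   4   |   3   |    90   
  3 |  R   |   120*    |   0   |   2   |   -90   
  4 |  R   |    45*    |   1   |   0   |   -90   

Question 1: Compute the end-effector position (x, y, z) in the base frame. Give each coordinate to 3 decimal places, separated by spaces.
-6.931 2.040 1.567

after link 1: o_1 = (-3.4641, -2.0000, 1.0000)
after link 2: o_2 = (-7.7141, 0.1651, 2.5000)
after link 3: o_3 = (-7.8301, 2.0981, 2.0000)
after link 4: o_4 = (-6.9306, 2.0401, 1.5670)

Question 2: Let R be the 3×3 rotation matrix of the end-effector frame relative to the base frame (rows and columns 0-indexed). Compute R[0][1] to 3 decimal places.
-0.900

End-effector y-axis (col 1 of R) = (-0.8995,0.0580,0.4330)
R[0][1] = -0.8995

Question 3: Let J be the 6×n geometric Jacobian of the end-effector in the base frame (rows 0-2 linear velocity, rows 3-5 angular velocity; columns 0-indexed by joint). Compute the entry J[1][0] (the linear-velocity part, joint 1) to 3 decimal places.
axis z_0 = ẑ; lever o_n−o_0 = (-6.9306,2.0401,1.5670)
cross product → J_v[:, 0] = (-2.0401,-6.9306,0.0000)
J_ω[:, 0] = z_0
entry J[1][0] = -6.9306

-6.931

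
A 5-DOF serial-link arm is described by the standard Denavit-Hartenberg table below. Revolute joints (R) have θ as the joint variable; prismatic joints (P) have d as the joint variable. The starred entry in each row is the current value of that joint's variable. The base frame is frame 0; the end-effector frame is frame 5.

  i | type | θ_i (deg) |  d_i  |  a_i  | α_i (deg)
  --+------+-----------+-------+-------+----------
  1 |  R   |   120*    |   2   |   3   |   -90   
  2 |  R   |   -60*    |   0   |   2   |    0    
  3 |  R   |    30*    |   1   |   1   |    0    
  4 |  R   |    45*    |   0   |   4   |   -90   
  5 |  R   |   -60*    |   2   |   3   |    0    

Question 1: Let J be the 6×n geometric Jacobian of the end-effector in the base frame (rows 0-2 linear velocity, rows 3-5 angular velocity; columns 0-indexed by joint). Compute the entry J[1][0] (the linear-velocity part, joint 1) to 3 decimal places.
axis z_0 = ẑ; lever o_n−o_0 = (-7.9465,6.5676,0.8767)
cross product → J_v[:, 0] = (-6.5676,-7.9465,0.0000)
J_ω[:, 0] = z_0
entry J[1][0] = -7.9465

-7.947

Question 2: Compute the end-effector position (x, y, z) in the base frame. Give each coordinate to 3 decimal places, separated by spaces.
-7.947 6.568 0.877

after link 1: o_1 = (-1.5000, 2.5981, 2.0000)
after link 2: o_2 = (-2.0000, 3.4641, 3.7321)
after link 3: o_3 = (-3.2990, 3.7141, 4.2321)
after link 4: o_4 = (-5.2309, 7.0602, 3.1968)
after link 5: o_5 = (-7.9465, 6.5676, 0.8767)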